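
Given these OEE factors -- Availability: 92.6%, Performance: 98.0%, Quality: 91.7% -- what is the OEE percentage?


Formula: OEE = Availability * Performance * Quality / 10000
A * P = 92.6% * 98.0% / 100 = 90.75%
OEE = 90.75% * 91.7% / 100 = 83.2%

83.2%


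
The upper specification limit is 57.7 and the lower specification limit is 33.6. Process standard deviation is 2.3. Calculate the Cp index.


Cp = (57.7 - 33.6) / (6 * 2.3)

1.75


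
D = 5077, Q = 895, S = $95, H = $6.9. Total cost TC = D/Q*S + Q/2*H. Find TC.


TC = 5077/895 * 95 + 895/2 * 6.9

$3626.65


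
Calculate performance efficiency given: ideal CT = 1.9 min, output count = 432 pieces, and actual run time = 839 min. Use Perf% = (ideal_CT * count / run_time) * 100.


Formula: Performance = (Ideal CT * Total Count) / Run Time * 100
Ideal output time = 1.9 * 432 = 820.8 min
Performance = 820.8 / 839 * 100 = 97.8%

97.8%


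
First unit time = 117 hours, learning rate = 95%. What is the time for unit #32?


Formula: T_n = T_1 * (learning_rate)^(log2(n)) where learning_rate = rate/100
Doublings = log2(32) = 5
T_n = 117 * 0.95^5
T_n = 117 * 0.7738 = 90.5 hours

90.5 hours


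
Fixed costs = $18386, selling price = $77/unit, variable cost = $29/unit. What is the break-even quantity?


Formula: BEQ = Fixed Costs / (Price - Variable Cost)
Contribution margin = $77 - $29 = $48/unit
BEQ = ceil($18386 / $48/unit) = ceil(383.04) = 384 units

384 units


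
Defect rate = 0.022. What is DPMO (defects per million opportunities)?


DPMO = defect_rate * 1000000 = 0.022 * 1000000

22000


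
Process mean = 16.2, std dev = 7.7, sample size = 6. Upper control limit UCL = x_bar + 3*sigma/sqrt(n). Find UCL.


UCL = 16.2 + 3 * 7.7 / sqrt(6)

25.63


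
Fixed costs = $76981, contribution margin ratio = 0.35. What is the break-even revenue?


Formula: BER = Fixed Costs / Contribution Margin Ratio
BER = $76981 / 0.35
BER = $219945.71 (to the nearest cent)

$219945.71


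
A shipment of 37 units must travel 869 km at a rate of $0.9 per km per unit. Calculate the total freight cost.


TC = dist * cost * units = 869 * 0.9 * 37 = $28937.70

$28937.70


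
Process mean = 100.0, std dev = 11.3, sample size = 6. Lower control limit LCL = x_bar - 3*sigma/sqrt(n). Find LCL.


LCL = 100.0 - 3 * 11.3 / sqrt(6)

86.16


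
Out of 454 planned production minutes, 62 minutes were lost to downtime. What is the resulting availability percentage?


Formula: Availability = (Planned Time - Downtime) / Planned Time * 100
Uptime = 454 - 62 = 392 min
Availability = 392 / 454 * 100 = 86.3%

86.3%


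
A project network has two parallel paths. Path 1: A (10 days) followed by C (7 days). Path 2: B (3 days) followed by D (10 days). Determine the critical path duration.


Path 1 = 10 + 7 = 17 days
Path 2 = 3 + 10 = 13 days
Duration = max(17, 13) = 17 days

17 days


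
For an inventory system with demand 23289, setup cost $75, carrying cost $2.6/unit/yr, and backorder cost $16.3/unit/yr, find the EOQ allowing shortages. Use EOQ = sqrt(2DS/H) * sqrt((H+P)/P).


Formula: EOQ* = sqrt(2DS/H) * sqrt((H+P)/P)
Base EOQ = sqrt(2*23289*75/2.6) = 1159.14 units
Correction = sqrt((2.6+16.3)/16.3) = 1.07681
EOQ* = 1159.14 * 1.07681 = 1248.2 units

1248.2 units


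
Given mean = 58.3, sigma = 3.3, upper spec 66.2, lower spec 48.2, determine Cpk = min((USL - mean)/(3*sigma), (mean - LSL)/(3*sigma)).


Cpu = (66.2 - 58.3) / (3 * 3.3) = 0.8
Cpl = (58.3 - 48.2) / (3 * 3.3) = 1.02
Cpk = min(0.8, 1.02) = 0.8

0.8


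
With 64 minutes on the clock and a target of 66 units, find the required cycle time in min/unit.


Formula: CT = Available Time / Number of Units
CT = 64 min / 66 units
CT = 0.97 min/unit

0.97 min/unit


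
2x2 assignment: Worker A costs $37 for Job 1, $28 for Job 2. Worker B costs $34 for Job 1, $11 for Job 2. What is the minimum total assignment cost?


Option 1: A->1 + B->2 = $37 + $11 = $48
Option 2: A->2 + B->1 = $28 + $34 = $62
Min cost = min($48, $62) = $48

$48


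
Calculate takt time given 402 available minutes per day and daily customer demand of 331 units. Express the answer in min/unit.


Formula: Takt Time = Available Production Time / Customer Demand
Takt = 402 min/day / 331 units/day
Takt = 1.21 min/unit

1.21 min/unit


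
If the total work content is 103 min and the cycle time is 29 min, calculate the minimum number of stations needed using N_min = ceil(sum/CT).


Formula: N_min = ceil(Sum of Task Times / Cycle Time)
N_min = ceil(103 min / 29 min) = ceil(3.5517)
N_min = 4 stations

4


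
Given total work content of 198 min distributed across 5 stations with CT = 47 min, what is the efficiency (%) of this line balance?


Formula: Efficiency = Sum of Task Times / (N_stations * CT) * 100
Total station capacity = 5 stations * 47 min = 235 min
Efficiency = 198 / 235 * 100 = 84.3%

84.3%


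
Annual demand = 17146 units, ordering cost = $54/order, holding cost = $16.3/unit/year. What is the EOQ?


Formula: EOQ = sqrt(2 * D * S / H)
Numerator: 2 * 17146 * 54 = 1851768
2DS/H = 1851768 / 16.3 = 113605.4
EOQ = sqrt(113605.4) = 337.1 units

337.1 units


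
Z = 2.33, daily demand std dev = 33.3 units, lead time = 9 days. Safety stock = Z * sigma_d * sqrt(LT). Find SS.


Formula: SS = z * sigma_d * sqrt(LT)
sqrt(LT) = sqrt(9) = 3.0
SS = 2.33 * 33.3 * 3.0
SS = 232.8 units

232.8 units


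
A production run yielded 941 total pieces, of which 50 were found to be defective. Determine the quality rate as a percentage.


Formula: Quality Rate = Good Pieces / Total Pieces * 100
Good pieces = 941 - 50 = 891
QR = 891 / 941 * 100 = 94.7%

94.7%


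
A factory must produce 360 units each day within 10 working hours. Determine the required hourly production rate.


Formula: Production Rate = Daily Demand / Available Hours
Rate = 360 units/day / 10 hours/day
Rate = 36.0 units/hour

36.0 units/hour


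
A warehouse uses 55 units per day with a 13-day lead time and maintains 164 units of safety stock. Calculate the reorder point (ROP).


Formula: ROP = (Daily Demand * Lead Time) + Safety Stock
Demand during lead time = 55 * 13 = 715 units
ROP = 715 + 164 = 879 units

879 units


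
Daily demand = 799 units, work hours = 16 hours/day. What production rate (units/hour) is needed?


Formula: Production Rate = Daily Demand / Available Hours
Rate = 799 units/day / 16 hours/day
Rate = 49.9 units/hour

49.9 units/hour


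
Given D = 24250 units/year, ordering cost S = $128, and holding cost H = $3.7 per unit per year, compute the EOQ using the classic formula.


Formula: EOQ = sqrt(2 * D * S / H)
Numerator: 2 * 24250 * 128 = 6208000
2DS/H = 6208000 / 3.7 = 1677837.8
EOQ = sqrt(1677837.8) = 1295.3 units

1295.3 units


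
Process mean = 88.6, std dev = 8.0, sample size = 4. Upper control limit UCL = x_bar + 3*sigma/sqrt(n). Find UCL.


UCL = 88.6 + 3 * 8.0 / sqrt(4)

100.6


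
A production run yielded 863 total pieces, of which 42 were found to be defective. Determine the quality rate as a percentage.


Formula: Quality Rate = Good Pieces / Total Pieces * 100
Good pieces = 863 - 42 = 821
QR = 821 / 863 * 100 = 95.1%

95.1%


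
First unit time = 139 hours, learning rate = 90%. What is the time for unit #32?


Formula: T_n = T_1 * (learning_rate)^(log2(n)) where learning_rate = rate/100
Doublings = log2(32) = 5
T_n = 139 * 0.9^5
T_n = 139 * 0.5905 = 82.1 hours

82.1 hours


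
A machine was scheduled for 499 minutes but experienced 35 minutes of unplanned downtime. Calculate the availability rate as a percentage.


Formula: Availability = (Planned Time - Downtime) / Planned Time * 100
Uptime = 499 - 35 = 464 min
Availability = 464 / 499 * 100 = 93.0%

93.0%


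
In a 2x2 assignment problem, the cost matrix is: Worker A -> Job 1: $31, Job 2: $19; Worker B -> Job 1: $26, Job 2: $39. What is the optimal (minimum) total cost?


Option 1: A->1 + B->2 = $31 + $39 = $70
Option 2: A->2 + B->1 = $19 + $26 = $45
Min cost = min($70, $45) = $45

$45


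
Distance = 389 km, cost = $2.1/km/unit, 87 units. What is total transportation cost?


TC = dist * cost * units = 389 * 2.1 * 87 = $71070.30

$71070.30


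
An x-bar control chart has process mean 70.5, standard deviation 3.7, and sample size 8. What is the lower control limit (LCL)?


LCL = 70.5 - 3 * 3.7 / sqrt(8)

66.58


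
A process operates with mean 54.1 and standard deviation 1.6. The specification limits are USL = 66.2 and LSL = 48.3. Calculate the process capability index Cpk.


Cpu = (66.2 - 54.1) / (3 * 1.6) = 2.52
Cpl = (54.1 - 48.3) / (3 * 1.6) = 1.21
Cpk = min(2.52, 1.21) = 1.21

1.21


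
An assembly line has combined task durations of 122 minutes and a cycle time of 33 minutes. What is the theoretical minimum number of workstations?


Formula: N_min = ceil(Sum of Task Times / Cycle Time)
N_min = ceil(122 min / 33 min) = ceil(3.697)
N_min = 4 stations

4


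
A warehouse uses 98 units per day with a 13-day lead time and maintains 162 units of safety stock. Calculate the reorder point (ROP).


Formula: ROP = (Daily Demand * Lead Time) + Safety Stock
Demand during lead time = 98 * 13 = 1274 units
ROP = 1274 + 162 = 1436 units

1436 units


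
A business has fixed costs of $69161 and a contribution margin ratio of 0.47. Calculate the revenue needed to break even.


Formula: BER = Fixed Costs / Contribution Margin Ratio
BER = $69161 / 0.47
BER = $147151.06 (to the nearest cent)

$147151.06


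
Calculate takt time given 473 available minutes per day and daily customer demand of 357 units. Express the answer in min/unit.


Formula: Takt Time = Available Production Time / Customer Demand
Takt = 473 min/day / 357 units/day
Takt = 1.32 min/unit

1.32 min/unit


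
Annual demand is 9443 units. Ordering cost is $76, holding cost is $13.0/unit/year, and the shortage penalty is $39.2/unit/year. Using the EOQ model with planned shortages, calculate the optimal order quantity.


Formula: EOQ* = sqrt(2DS/H) * sqrt((H+P)/P)
Base EOQ = sqrt(2*9443*76/13.0) = 332.28 units
Correction = sqrt((13.0+39.2)/39.2) = 1.15396
EOQ* = 332.28 * 1.15396 = 383.4 units

383.4 units


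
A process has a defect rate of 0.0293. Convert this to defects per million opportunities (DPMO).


DPMO = defect_rate * 1000000 = 0.0293 * 1000000

29300


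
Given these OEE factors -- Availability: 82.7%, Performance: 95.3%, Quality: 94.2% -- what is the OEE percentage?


Formula: OEE = Availability * Performance * Quality / 10000
A * P = 82.7% * 95.3% / 100 = 78.81%
OEE = 78.81% * 94.2% / 100 = 74.2%

74.2%


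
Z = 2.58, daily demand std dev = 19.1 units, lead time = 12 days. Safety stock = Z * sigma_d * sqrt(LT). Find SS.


Formula: SS = z * sigma_d * sqrt(LT)
sqrt(LT) = sqrt(12) = 3.4641
SS = 2.58 * 19.1 * 3.4641
SS = 170.7 units

170.7 units


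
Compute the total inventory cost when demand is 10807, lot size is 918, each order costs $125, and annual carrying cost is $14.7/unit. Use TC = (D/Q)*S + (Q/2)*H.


TC = 10807/918 * 125 + 918/2 * 14.7

$8218.84


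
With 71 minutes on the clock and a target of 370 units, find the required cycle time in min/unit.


Formula: CT = Available Time / Number of Units
CT = 71 min / 370 units
CT = 0.19 min/unit

0.19 min/unit


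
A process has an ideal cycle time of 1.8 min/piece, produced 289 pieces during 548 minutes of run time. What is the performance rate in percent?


Formula: Performance = (Ideal CT * Total Count) / Run Time * 100
Ideal output time = 1.8 * 289 = 520.2 min
Performance = 520.2 / 548 * 100 = 94.9%

94.9%


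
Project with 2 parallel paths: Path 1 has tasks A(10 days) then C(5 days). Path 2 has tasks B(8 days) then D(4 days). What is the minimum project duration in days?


Path 1 = 10 + 5 = 15 days
Path 2 = 8 + 4 = 12 days
Duration = max(15, 12) = 15 days

15 days


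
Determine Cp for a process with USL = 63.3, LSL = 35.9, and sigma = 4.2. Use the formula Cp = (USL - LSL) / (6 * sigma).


Cp = (63.3 - 35.9) / (6 * 4.2)

1.09


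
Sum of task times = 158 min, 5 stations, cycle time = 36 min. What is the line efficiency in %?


Formula: Efficiency = Sum of Task Times / (N_stations * CT) * 100
Total station capacity = 5 stations * 36 min = 180 min
Efficiency = 158 / 180 * 100 = 87.8%

87.8%


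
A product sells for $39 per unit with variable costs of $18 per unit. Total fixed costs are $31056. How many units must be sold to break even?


Formula: BEQ = Fixed Costs / (Price - Variable Cost)
Contribution margin = $39 - $18 = $21/unit
BEQ = ceil($31056 / $21/unit) = ceil(1478.86) = 1479 units

1479 units


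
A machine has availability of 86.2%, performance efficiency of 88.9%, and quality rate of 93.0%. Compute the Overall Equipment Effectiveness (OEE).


Formula: OEE = Availability * Performance * Quality / 10000
A * P = 86.2% * 88.9% / 100 = 76.63%
OEE = 76.63% * 93.0% / 100 = 71.3%

71.3%


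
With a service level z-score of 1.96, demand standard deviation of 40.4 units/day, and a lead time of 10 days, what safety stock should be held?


Formula: SS = z * sigma_d * sqrt(LT)
sqrt(LT) = sqrt(10) = 3.1623
SS = 1.96 * 40.4 * 3.1623
SS = 250.4 units

250.4 units


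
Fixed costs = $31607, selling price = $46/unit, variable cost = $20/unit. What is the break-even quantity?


Formula: BEQ = Fixed Costs / (Price - Variable Cost)
Contribution margin = $46 - $20 = $26/unit
BEQ = ceil($31607 / $26/unit) = ceil(1215.65) = 1216 units

1216 units


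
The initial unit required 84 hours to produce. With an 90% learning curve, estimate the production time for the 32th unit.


Formula: T_n = T_1 * (learning_rate)^(log2(n)) where learning_rate = rate/100
Doublings = log2(32) = 5
T_n = 84 * 0.9^5
T_n = 84 * 0.5905 = 49.6 hours

49.6 hours


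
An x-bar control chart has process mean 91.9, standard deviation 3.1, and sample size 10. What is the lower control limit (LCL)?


LCL = 91.9 - 3 * 3.1 / sqrt(10)

88.96


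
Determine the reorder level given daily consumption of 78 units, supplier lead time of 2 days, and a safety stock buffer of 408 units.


Formula: ROP = (Daily Demand * Lead Time) + Safety Stock
Demand during lead time = 78 * 2 = 156 units
ROP = 156 + 408 = 564 units

564 units


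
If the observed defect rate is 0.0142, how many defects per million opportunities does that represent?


DPMO = defect_rate * 1000000 = 0.0142 * 1000000

14200


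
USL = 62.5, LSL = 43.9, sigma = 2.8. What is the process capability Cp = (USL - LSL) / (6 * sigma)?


Cp = (62.5 - 43.9) / (6 * 2.8)

1.11


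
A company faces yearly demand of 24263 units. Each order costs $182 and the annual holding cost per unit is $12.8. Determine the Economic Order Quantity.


Formula: EOQ = sqrt(2 * D * S / H)
Numerator: 2 * 24263 * 182 = 8831732
2DS/H = 8831732 / 12.8 = 689979.1
EOQ = sqrt(689979.1) = 830.6 units

830.6 units


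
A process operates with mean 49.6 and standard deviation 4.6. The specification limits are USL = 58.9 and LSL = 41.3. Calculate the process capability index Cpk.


Cpu = (58.9 - 49.6) / (3 * 4.6) = 0.67
Cpl = (49.6 - 41.3) / (3 * 4.6) = 0.6
Cpk = min(0.67, 0.6) = 0.6

0.6


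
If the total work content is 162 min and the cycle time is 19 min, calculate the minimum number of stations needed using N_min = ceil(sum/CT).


Formula: N_min = ceil(Sum of Task Times / Cycle Time)
N_min = ceil(162 min / 19 min) = ceil(8.5263)
N_min = 9 stations

9


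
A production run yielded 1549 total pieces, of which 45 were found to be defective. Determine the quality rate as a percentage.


Formula: Quality Rate = Good Pieces / Total Pieces * 100
Good pieces = 1549 - 45 = 1504
QR = 1504 / 1549 * 100 = 97.1%

97.1%


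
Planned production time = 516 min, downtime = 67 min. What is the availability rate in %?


Formula: Availability = (Planned Time - Downtime) / Planned Time * 100
Uptime = 516 - 67 = 449 min
Availability = 449 / 516 * 100 = 87.0%

87.0%


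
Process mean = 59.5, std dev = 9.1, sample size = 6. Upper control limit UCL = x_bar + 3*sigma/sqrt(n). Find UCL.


UCL = 59.5 + 3 * 9.1 / sqrt(6)

70.65


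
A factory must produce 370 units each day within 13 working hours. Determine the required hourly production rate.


Formula: Production Rate = Daily Demand / Available Hours
Rate = 370 units/day / 13 hours/day
Rate = 28.5 units/hour

28.5 units/hour


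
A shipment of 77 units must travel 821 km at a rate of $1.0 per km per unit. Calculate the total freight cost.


TC = dist * cost * units = 821 * 1.0 * 77 = $63217.00

$63217.00


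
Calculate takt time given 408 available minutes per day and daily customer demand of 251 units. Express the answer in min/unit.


Formula: Takt Time = Available Production Time / Customer Demand
Takt = 408 min/day / 251 units/day
Takt = 1.63 min/unit

1.63 min/unit


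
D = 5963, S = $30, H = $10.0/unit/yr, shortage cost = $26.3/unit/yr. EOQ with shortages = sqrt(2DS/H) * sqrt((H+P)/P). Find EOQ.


Formula: EOQ* = sqrt(2DS/H) * sqrt((H+P)/P)
Base EOQ = sqrt(2*5963*30/10.0) = 189.15 units
Correction = sqrt((10.0+26.3)/26.3) = 1.17483
EOQ* = 189.15 * 1.17483 = 222.2 units

222.2 units


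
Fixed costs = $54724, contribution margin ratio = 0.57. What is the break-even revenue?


Formula: BER = Fixed Costs / Contribution Margin Ratio
BER = $54724 / 0.57
BER = $96007.02 (to the nearest cent)

$96007.02


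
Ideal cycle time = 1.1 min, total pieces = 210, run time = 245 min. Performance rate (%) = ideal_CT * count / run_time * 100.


Formula: Performance = (Ideal CT * Total Count) / Run Time * 100
Ideal output time = 1.1 * 210 = 231.0 min
Performance = 231.0 / 245 * 100 = 94.3%

94.3%


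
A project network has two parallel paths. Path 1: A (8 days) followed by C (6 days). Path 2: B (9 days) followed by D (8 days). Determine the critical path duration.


Path 1 = 8 + 6 = 14 days
Path 2 = 9 + 8 = 17 days
Duration = max(14, 17) = 17 days

17 days


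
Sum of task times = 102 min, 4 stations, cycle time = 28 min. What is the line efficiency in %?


Formula: Efficiency = Sum of Task Times / (N_stations * CT) * 100
Total station capacity = 4 stations * 28 min = 112 min
Efficiency = 102 / 112 * 100 = 91.1%

91.1%


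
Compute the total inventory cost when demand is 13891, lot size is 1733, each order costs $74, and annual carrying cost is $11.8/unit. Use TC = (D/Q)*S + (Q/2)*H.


TC = 13891/1733 * 74 + 1733/2 * 11.8

$10817.85


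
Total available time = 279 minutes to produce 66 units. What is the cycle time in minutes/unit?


Formula: CT = Available Time / Number of Units
CT = 279 min / 66 units
CT = 4.23 min/unit

4.23 min/unit


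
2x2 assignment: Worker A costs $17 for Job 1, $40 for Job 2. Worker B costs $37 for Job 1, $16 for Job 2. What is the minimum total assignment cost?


Option 1: A->1 + B->2 = $17 + $16 = $33
Option 2: A->2 + B->1 = $40 + $37 = $77
Min cost = min($33, $77) = $33

$33


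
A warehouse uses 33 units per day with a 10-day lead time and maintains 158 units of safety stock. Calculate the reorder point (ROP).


Formula: ROP = (Daily Demand * Lead Time) + Safety Stock
Demand during lead time = 33 * 10 = 330 units
ROP = 330 + 158 = 488 units

488 units


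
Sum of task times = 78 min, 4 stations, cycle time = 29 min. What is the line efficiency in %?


Formula: Efficiency = Sum of Task Times / (N_stations * CT) * 100
Total station capacity = 4 stations * 29 min = 116 min
Efficiency = 78 / 116 * 100 = 67.2%

67.2%


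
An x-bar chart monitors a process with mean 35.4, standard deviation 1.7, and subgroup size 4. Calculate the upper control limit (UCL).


UCL = 35.4 + 3 * 1.7 / sqrt(4)

37.95


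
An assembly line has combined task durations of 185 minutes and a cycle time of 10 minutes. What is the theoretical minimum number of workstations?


Formula: N_min = ceil(Sum of Task Times / Cycle Time)
N_min = ceil(185 min / 10 min) = ceil(18.5)
N_min = 19 stations

19


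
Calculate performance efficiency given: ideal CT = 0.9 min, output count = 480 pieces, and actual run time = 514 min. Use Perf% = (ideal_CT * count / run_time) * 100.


Formula: Performance = (Ideal CT * Total Count) / Run Time * 100
Ideal output time = 0.9 * 480 = 432.0 min
Performance = 432.0 / 514 * 100 = 84.0%

84.0%


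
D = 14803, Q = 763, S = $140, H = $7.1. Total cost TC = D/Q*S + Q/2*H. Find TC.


TC = 14803/763 * 140 + 763/2 * 7.1

$5424.80


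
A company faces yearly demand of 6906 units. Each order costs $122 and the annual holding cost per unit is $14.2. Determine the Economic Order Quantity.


Formula: EOQ = sqrt(2 * D * S / H)
Numerator: 2 * 6906 * 122 = 1685064
2DS/H = 1685064 / 14.2 = 118666.5
EOQ = sqrt(118666.5) = 344.5 units

344.5 units


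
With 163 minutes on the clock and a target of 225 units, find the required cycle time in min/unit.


Formula: CT = Available Time / Number of Units
CT = 163 min / 225 units
CT = 0.72 min/unit

0.72 min/unit


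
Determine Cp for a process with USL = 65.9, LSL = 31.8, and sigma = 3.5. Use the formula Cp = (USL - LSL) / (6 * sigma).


Cp = (65.9 - 31.8) / (6 * 3.5)

1.62


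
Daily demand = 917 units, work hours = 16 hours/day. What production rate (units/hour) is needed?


Formula: Production Rate = Daily Demand / Available Hours
Rate = 917 units/day / 16 hours/day
Rate = 57.3 units/hour

57.3 units/hour


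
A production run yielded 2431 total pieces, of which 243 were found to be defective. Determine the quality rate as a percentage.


Formula: Quality Rate = Good Pieces / Total Pieces * 100
Good pieces = 2431 - 243 = 2188
QR = 2188 / 2431 * 100 = 90.0%

90.0%


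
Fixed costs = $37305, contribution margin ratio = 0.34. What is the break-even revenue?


Formula: BER = Fixed Costs / Contribution Margin Ratio
BER = $37305 / 0.34
BER = $109720.59 (to the nearest cent)

$109720.59


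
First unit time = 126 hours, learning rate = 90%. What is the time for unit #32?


Formula: T_n = T_1 * (learning_rate)^(log2(n)) where learning_rate = rate/100
Doublings = log2(32) = 5
T_n = 126 * 0.9^5
T_n = 126 * 0.5905 = 74.4 hours

74.4 hours


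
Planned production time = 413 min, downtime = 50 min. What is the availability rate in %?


Formula: Availability = (Planned Time - Downtime) / Planned Time * 100
Uptime = 413 - 50 = 363 min
Availability = 363 / 413 * 100 = 87.9%

87.9%


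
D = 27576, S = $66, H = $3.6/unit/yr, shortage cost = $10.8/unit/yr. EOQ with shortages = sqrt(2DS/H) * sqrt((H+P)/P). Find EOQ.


Formula: EOQ* = sqrt(2DS/H) * sqrt((H+P)/P)
Base EOQ = sqrt(2*27576*66/3.6) = 1005.54 units
Correction = sqrt((3.6+10.8)/10.8) = 1.1547
EOQ* = 1005.54 * 1.1547 = 1161.1 units

1161.1 units


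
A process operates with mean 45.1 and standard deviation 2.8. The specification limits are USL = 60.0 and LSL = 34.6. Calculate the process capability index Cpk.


Cpu = (60.0 - 45.1) / (3 * 2.8) = 1.77
Cpl = (45.1 - 34.6) / (3 * 2.8) = 1.25
Cpk = min(1.77, 1.25) = 1.25

1.25


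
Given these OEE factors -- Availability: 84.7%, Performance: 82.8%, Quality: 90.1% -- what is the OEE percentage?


Formula: OEE = Availability * Performance * Quality / 10000
A * P = 84.7% * 82.8% / 100 = 70.13%
OEE = 70.13% * 90.1% / 100 = 63.2%

63.2%


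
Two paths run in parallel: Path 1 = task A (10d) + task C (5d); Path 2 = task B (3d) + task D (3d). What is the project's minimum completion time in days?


Path 1 = 10 + 5 = 15 days
Path 2 = 3 + 3 = 6 days
Duration = max(15, 6) = 15 days

15 days


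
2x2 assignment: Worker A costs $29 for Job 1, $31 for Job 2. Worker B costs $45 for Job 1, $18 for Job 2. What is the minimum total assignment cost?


Option 1: A->1 + B->2 = $29 + $18 = $47
Option 2: A->2 + B->1 = $31 + $45 = $76
Min cost = min($47, $76) = $47

$47


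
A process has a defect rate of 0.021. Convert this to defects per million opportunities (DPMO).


DPMO = defect_rate * 1000000 = 0.021 * 1000000

21000


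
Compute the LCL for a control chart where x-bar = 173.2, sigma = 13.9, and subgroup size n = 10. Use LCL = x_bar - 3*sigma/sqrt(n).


LCL = 173.2 - 3 * 13.9 / sqrt(10)

160.01


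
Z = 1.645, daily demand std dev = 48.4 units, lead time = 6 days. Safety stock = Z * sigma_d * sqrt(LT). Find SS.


Formula: SS = z * sigma_d * sqrt(LT)
sqrt(LT) = sqrt(6) = 2.4495
SS = 1.645 * 48.4 * 2.4495
SS = 195.0 units

195.0 units


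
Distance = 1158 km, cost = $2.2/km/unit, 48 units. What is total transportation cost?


TC = dist * cost * units = 1158 * 2.2 * 48 = $122284.80

$122284.80


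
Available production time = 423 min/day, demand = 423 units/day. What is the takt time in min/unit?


Formula: Takt Time = Available Production Time / Customer Demand
Takt = 423 min/day / 423 units/day
Takt = 1.0 min/unit

1.0 min/unit


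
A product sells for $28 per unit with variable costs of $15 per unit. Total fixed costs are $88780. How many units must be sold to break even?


Formula: BEQ = Fixed Costs / (Price - Variable Cost)
Contribution margin = $28 - $15 = $13/unit
BEQ = ceil($88780 / $13/unit) = ceil(6829.23) = 6830 units

6830 units


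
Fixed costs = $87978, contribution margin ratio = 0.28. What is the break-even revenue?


Formula: BER = Fixed Costs / Contribution Margin Ratio
BER = $87978 / 0.28
BER = $314207.14 (to the nearest cent)

$314207.14


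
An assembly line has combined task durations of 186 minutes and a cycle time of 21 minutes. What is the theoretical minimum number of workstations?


Formula: N_min = ceil(Sum of Task Times / Cycle Time)
N_min = ceil(186 min / 21 min) = ceil(8.8571)
N_min = 9 stations

9


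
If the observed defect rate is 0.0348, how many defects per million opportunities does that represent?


DPMO = defect_rate * 1000000 = 0.0348 * 1000000

34800


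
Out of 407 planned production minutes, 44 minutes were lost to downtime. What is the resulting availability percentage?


Formula: Availability = (Planned Time - Downtime) / Planned Time * 100
Uptime = 407 - 44 = 363 min
Availability = 363 / 407 * 100 = 89.2%

89.2%


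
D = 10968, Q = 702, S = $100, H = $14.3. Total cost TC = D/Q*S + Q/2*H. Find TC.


TC = 10968/702 * 100 + 702/2 * 14.3

$6581.69


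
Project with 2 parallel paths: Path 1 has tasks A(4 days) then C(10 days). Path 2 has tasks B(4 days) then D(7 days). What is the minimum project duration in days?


Path 1 = 4 + 10 = 14 days
Path 2 = 4 + 7 = 11 days
Duration = max(14, 11) = 14 days

14 days


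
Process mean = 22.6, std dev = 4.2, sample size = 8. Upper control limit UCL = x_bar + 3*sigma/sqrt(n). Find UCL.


UCL = 22.6 + 3 * 4.2 / sqrt(8)

27.05


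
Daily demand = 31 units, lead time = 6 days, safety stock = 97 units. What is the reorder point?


Formula: ROP = (Daily Demand * Lead Time) + Safety Stock
Demand during lead time = 31 * 6 = 186 units
ROP = 186 + 97 = 283 units

283 units


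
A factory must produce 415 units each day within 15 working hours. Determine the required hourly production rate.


Formula: Production Rate = Daily Demand / Available Hours
Rate = 415 units/day / 15 hours/day
Rate = 27.7 units/hour

27.7 units/hour


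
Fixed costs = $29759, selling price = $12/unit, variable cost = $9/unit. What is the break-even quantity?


Formula: BEQ = Fixed Costs / (Price - Variable Cost)
Contribution margin = $12 - $9 = $3/unit
BEQ = ceil($29759 / $3/unit) = ceil(9919.67) = 9920 units

9920 units


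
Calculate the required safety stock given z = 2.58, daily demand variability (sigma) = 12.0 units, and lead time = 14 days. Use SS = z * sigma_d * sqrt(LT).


Formula: SS = z * sigma_d * sqrt(LT)
sqrt(LT) = sqrt(14) = 3.7417
SS = 2.58 * 12.0 * 3.7417
SS = 115.8 units

115.8 units


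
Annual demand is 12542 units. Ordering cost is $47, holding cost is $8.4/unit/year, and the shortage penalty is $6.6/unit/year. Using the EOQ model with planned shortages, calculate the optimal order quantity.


Formula: EOQ* = sqrt(2DS/H) * sqrt((H+P)/P)
Base EOQ = sqrt(2*12542*47/8.4) = 374.63 units
Correction = sqrt((8.4+6.6)/6.6) = 1.50756
EOQ* = 374.63 * 1.50756 = 564.8 units

564.8 units


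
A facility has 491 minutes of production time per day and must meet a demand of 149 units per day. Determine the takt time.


Formula: Takt Time = Available Production Time / Customer Demand
Takt = 491 min/day / 149 units/day
Takt = 3.3 min/unit

3.3 min/unit


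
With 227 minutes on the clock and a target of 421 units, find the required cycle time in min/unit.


Formula: CT = Available Time / Number of Units
CT = 227 min / 421 units
CT = 0.54 min/unit

0.54 min/unit


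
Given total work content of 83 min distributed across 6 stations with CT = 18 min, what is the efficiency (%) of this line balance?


Formula: Efficiency = Sum of Task Times / (N_stations * CT) * 100
Total station capacity = 6 stations * 18 min = 108 min
Efficiency = 83 / 108 * 100 = 76.9%

76.9%


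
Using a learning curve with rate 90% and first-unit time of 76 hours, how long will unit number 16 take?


Formula: T_n = T_1 * (learning_rate)^(log2(n)) where learning_rate = rate/100
Doublings = log2(16) = 4
T_n = 76 * 0.9^4
T_n = 76 * 0.6561 = 49.9 hours

49.9 hours


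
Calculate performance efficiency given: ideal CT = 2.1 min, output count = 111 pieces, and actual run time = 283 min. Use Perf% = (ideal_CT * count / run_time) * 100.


Formula: Performance = (Ideal CT * Total Count) / Run Time * 100
Ideal output time = 2.1 * 111 = 233.1 min
Performance = 233.1 / 283 * 100 = 82.4%

82.4%


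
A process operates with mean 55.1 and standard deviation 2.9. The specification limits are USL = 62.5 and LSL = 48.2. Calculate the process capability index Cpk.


Cpu = (62.5 - 55.1) / (3 * 2.9) = 0.85
Cpl = (55.1 - 48.2) / (3 * 2.9) = 0.79
Cpk = min(0.85, 0.79) = 0.79

0.79


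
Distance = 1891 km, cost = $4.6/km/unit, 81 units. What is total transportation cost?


TC = dist * cost * units = 1891 * 4.6 * 81 = $704586.60

$704586.60


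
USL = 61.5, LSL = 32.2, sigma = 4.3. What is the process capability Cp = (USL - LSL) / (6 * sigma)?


Cp = (61.5 - 32.2) / (6 * 4.3)

1.14


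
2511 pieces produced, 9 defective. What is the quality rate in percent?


Formula: Quality Rate = Good Pieces / Total Pieces * 100
Good pieces = 2511 - 9 = 2502
QR = 2502 / 2511 * 100 = 99.6%

99.6%


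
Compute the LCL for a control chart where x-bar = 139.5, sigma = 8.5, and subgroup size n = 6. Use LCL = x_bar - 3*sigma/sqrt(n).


LCL = 139.5 - 3 * 8.5 / sqrt(6)

129.09


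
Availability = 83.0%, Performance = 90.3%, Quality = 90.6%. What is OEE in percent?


Formula: OEE = Availability * Performance * Quality / 10000
A * P = 83.0% * 90.3% / 100 = 74.95%
OEE = 74.95% * 90.6% / 100 = 67.9%

67.9%


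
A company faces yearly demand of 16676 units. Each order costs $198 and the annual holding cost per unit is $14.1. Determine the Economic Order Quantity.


Formula: EOQ = sqrt(2 * D * S / H)
Numerator: 2 * 16676 * 198 = 6603696
2DS/H = 6603696 / 14.1 = 468347.2
EOQ = sqrt(468347.2) = 684.4 units

684.4 units


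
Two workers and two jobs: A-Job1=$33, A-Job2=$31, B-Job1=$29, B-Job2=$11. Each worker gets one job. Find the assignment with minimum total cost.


Option 1: A->1 + B->2 = $33 + $11 = $44
Option 2: A->2 + B->1 = $31 + $29 = $60
Min cost = min($44, $60) = $44

$44


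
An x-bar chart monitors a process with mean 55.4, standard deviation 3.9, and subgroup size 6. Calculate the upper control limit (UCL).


UCL = 55.4 + 3 * 3.9 / sqrt(6)

60.18


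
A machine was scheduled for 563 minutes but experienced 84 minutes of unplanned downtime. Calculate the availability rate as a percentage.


Formula: Availability = (Planned Time - Downtime) / Planned Time * 100
Uptime = 563 - 84 = 479 min
Availability = 479 / 563 * 100 = 85.1%

85.1%


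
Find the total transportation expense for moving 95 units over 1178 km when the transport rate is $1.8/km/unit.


TC = dist * cost * units = 1178 * 1.8 * 95 = $201438.00

$201438.00


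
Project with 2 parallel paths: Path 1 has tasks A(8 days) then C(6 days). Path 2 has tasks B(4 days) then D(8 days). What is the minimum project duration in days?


Path 1 = 8 + 6 = 14 days
Path 2 = 4 + 8 = 12 days
Duration = max(14, 12) = 14 days

14 days


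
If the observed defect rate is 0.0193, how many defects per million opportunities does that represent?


DPMO = defect_rate * 1000000 = 0.0193 * 1000000

19300


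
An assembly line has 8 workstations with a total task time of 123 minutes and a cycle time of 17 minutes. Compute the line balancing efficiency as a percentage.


Formula: Efficiency = Sum of Task Times / (N_stations * CT) * 100
Total station capacity = 8 stations * 17 min = 136 min
Efficiency = 123 / 136 * 100 = 90.4%

90.4%


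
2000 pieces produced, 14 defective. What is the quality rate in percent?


Formula: Quality Rate = Good Pieces / Total Pieces * 100
Good pieces = 2000 - 14 = 1986
QR = 1986 / 2000 * 100 = 99.3%

99.3%


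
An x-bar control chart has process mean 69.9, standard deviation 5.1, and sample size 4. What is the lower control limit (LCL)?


LCL = 69.9 - 3 * 5.1 / sqrt(4)

62.25


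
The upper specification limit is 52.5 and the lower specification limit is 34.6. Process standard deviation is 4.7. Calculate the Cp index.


Cp = (52.5 - 34.6) / (6 * 4.7)

0.63


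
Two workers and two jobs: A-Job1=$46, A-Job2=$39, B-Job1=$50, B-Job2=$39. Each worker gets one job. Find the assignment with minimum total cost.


Option 1: A->1 + B->2 = $46 + $39 = $85
Option 2: A->2 + B->1 = $39 + $50 = $89
Min cost = min($85, $89) = $85

$85


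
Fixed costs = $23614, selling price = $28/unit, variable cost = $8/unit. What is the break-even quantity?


Formula: BEQ = Fixed Costs / (Price - Variable Cost)
Contribution margin = $28 - $8 = $20/unit
BEQ = ceil($23614 / $20/unit) = ceil(1180.7) = 1181 units

1181 units


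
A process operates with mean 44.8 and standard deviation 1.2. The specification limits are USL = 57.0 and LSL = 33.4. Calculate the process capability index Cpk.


Cpu = (57.0 - 44.8) / (3 * 1.2) = 3.39
Cpl = (44.8 - 33.4) / (3 * 1.2) = 3.17
Cpk = min(3.39, 3.17) = 3.17

3.17


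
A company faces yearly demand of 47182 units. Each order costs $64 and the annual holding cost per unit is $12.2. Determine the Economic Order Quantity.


Formula: EOQ = sqrt(2 * D * S / H)
Numerator: 2 * 47182 * 64 = 6039296
2DS/H = 6039296 / 12.2 = 495024.3
EOQ = sqrt(495024.3) = 703.6 units

703.6 units


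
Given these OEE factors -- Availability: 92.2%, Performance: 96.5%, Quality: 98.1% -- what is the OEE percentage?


Formula: OEE = Availability * Performance * Quality / 10000
A * P = 92.2% * 96.5% / 100 = 88.97%
OEE = 88.97% * 98.1% / 100 = 87.3%

87.3%


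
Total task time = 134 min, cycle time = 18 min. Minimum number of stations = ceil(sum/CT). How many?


Formula: N_min = ceil(Sum of Task Times / Cycle Time)
N_min = ceil(134 min / 18 min) = ceil(7.4444)
N_min = 8 stations

8


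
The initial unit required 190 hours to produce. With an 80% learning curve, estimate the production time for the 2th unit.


Formula: T_n = T_1 * (learning_rate)^(log2(n)) where learning_rate = rate/100
Doublings = log2(2) = 1
T_n = 190 * 0.8^1
T_n = 190 * 0.8 = 152.0 hours

152.0 hours


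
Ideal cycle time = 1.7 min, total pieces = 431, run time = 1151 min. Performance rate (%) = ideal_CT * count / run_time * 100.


Formula: Performance = (Ideal CT * Total Count) / Run Time * 100
Ideal output time = 1.7 * 431 = 732.7 min
Performance = 732.7 / 1151 * 100 = 63.7%

63.7%


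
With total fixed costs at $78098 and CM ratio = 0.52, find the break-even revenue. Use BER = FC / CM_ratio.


Formula: BER = Fixed Costs / Contribution Margin Ratio
BER = $78098 / 0.52
BER = $150188.46 (to the nearest cent)

$150188.46


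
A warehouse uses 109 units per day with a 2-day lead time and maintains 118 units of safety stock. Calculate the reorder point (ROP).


Formula: ROP = (Daily Demand * Lead Time) + Safety Stock
Demand during lead time = 109 * 2 = 218 units
ROP = 218 + 118 = 336 units

336 units


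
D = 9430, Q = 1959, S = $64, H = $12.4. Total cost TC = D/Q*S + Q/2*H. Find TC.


TC = 9430/1959 * 64 + 1959/2 * 12.4

$12453.88


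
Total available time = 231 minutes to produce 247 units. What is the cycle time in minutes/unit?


Formula: CT = Available Time / Number of Units
CT = 231 min / 247 units
CT = 0.94 min/unit

0.94 min/unit


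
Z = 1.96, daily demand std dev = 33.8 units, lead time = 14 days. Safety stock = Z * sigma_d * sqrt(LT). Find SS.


Formula: SS = z * sigma_d * sqrt(LT)
sqrt(LT) = sqrt(14) = 3.7417
SS = 1.96 * 33.8 * 3.7417
SS = 247.9 units

247.9 units


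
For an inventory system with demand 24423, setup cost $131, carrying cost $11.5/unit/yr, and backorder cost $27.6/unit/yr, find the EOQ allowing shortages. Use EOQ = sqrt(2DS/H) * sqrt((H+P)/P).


Formula: EOQ* = sqrt(2DS/H) * sqrt((H+P)/P)
Base EOQ = sqrt(2*24423*131/11.5) = 745.94 units
Correction = sqrt((11.5+27.6)/27.6) = 1.19024
EOQ* = 745.94 * 1.19024 = 887.8 units

887.8 units


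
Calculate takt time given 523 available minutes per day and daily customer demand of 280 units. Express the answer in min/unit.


Formula: Takt Time = Available Production Time / Customer Demand
Takt = 523 min/day / 280 units/day
Takt = 1.87 min/unit

1.87 min/unit


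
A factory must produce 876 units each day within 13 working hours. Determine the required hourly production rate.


Formula: Production Rate = Daily Demand / Available Hours
Rate = 876 units/day / 13 hours/day
Rate = 67.4 units/hour

67.4 units/hour


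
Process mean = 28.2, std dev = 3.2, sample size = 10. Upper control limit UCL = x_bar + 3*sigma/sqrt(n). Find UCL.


UCL = 28.2 + 3 * 3.2 / sqrt(10)

31.24


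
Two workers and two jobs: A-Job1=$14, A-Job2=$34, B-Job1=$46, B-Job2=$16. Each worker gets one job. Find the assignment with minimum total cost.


Option 1: A->1 + B->2 = $14 + $16 = $30
Option 2: A->2 + B->1 = $34 + $46 = $80
Min cost = min($30, $80) = $30

$30


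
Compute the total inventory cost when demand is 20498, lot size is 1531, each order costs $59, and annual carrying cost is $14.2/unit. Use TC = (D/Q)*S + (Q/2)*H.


TC = 20498/1531 * 59 + 1531/2 * 14.2

$11660.03


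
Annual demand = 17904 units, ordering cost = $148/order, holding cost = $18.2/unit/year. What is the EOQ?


Formula: EOQ = sqrt(2 * D * S / H)
Numerator: 2 * 17904 * 148 = 5299584
2DS/H = 5299584 / 18.2 = 291185.9
EOQ = sqrt(291185.9) = 539.6 units

539.6 units


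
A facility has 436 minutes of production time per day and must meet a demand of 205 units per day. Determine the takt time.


Formula: Takt Time = Available Production Time / Customer Demand
Takt = 436 min/day / 205 units/day
Takt = 2.13 min/unit

2.13 min/unit


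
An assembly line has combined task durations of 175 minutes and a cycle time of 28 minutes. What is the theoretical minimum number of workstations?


Formula: N_min = ceil(Sum of Task Times / Cycle Time)
N_min = ceil(175 min / 28 min) = ceil(6.25)
N_min = 7 stations

7


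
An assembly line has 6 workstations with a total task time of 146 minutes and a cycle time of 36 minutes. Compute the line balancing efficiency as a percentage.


Formula: Efficiency = Sum of Task Times / (N_stations * CT) * 100
Total station capacity = 6 stations * 36 min = 216 min
Efficiency = 146 / 216 * 100 = 67.6%

67.6%


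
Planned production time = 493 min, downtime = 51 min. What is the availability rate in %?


Formula: Availability = (Planned Time - Downtime) / Planned Time * 100
Uptime = 493 - 51 = 442 min
Availability = 442 / 493 * 100 = 89.7%

89.7%
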